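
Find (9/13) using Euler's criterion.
(9/13) = 9^{6} mod 13 = 1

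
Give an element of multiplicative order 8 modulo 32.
11 has order 8 mod 32 since 11^{8} ≡ 1 mod 32 and no smaller power works.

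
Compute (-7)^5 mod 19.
By repeated squaring mod 19: (-7)^{1}≡12, (-7)^{2}≡11, (-7)^{4}≡7. Then (-7)^{5} = (-7)^{4+1} ≡ 7 × 12 ≡ 8 mod 19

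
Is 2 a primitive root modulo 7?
2^{3} ≡ 1 mod 7 and 3 < 6, so ord_7(2) = 3 ≠ 6 and 2 is not a primitive root.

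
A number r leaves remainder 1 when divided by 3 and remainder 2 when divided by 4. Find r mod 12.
M = 3 × 4 = 12. M₁ = 4, y₁ ≡ 1 mod 3. M₂ = 3, y₂ ≡ 3 mod 4. r = 1×4×1 + 2×3×3 ≡ 10 mod 12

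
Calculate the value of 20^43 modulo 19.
Using Fermat: 20^{18} ≡ 1 mod 19. 43 ≡ 7 mod 18. So 20^{43} ≡ 20^{7} ≡ 1 mod 19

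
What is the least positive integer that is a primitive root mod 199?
g = 3. Powers: [3, 9, 27, 81, 44, 132, 197, 193, ...] generates all 198 non-zero residues.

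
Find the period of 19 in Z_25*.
Powers of 19 mod 25: 19^1≡19, 19^2≡11, 19^3≡9, 19^4≡21, 19^5≡24, 19^6≡6, 19^7≡14, 19^8≡16, 19^9≡4, 19^10≡1. Order = 10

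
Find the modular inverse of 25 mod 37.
Since 37 is prime, by Fermat 25^(-1) ≡ 25^{35} ≡ 3 (mod 37). Verify: 25 × 3 = 75 ≡ 1 (mod 37)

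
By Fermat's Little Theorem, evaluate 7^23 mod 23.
By Fermat: 7^{22} ≡ 1 (mod 23). So 7^{23} = 7^{22} · 7^{1} ≡ 7^{1} ≡ 7 (mod 23)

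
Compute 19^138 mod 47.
Using Fermat: 19^{46} ≡ 1 (mod 47). 138 ≡ 0 (mod 46). So 19^{138} ≡ 19^{0} ≡ 1 (mod 47)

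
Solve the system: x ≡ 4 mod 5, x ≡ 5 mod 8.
M = 5 × 8 = 40. M₁ = 8, y₁ ≡ 2 mod 5. M₂ = 5, y₂ ≡ 5 mod 8. x = 4×8×2 + 5×5×5 ≡ 29 mod 40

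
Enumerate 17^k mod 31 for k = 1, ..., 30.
17^1, 17^2, ..., 17^{30} mod 31: [17, 10, 15, 7, 26, 8, 12, 18, 27, 25, 22, 2, 3, 20, 30, 14, 21, 16, 24, 5, 23, 19, 13, 4, 6, 9, 29, 28, 11, 1]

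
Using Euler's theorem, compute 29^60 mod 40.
By Euler: 29^{16} ≡ 1 (mod 40) since gcd(29, 40) = 1. 60 = 3×16 + 12. So 29^{60} ≡ 29^{12} ≡ 1 (mod 40)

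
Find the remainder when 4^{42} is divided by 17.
By Fermat: 4^{16} ≡ 1 (mod 17). 42 = 2×16 + 10. So 4^{42} ≡ 4^{10} ≡ 16 (mod 17)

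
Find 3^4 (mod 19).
3^{4} = 81 ≡ 5 (mod 19)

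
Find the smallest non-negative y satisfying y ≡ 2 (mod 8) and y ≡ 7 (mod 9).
M = 8 × 9 = 72. M₁ = 9, y₁ ≡ 1 (mod 8). M₂ = 8, y₂ ≡ 8 (mod 9). y = 2×9×1 + 7×8×8 ≡ 34 (mod 72)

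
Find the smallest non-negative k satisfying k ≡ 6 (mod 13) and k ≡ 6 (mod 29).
M = 13 × 29 = 377. M₁ = 29, y₁ ≡ 9 (mod 13). M₂ = 13, y₂ ≡ 9 (mod 29). k = 6×29×9 + 6×13×9 ≡ 6 (mod 377)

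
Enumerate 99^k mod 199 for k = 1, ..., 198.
99^1, 99^2, ..., 99^{198} mod 199: [99, 50, 174, 112, 143, 28, 185, 7, 96, 151, 24, 187, 6, 196, 101, 49, 75, 62, 168, 115, 42, 178, 110, 144, 127, 36, 181, 9, 95, 52, 173, 13, 93, 53, 73, 63, 68, 165, 17, 91, 54, 172, 113, 43, 78, 160, 119, 40, 179, 10, 194, 102, 148, 125, 37, 81, 59, 70, 164, 117, 41, 79, 60, 169, 15, 92, 153, 23, 88, 155, 22, 188, 105, 47, 76, 161, 19, 90, 154, 122, 138, 130, 134, 132, 133, 33, 83, 58, 170, 114, 142, 128, 135, 32, 183, 8, 195, 2, 198, 100, 149, 25, 87, 56, 171, 14, 192, 103, 48, 175, 12, 193, 3, 98, 150, 124, 137, 31, 84, 157, 21, 89, 55, 72, 163, 18, 190, 104, 147, 26, 186, 106, 146, 126, 136, 131, 34, 182, 108, 145, 27, 86, 156, 121, 39, 80, 159, 20, 189, 5, 97, 51, 74, 162, 118, 140, 129, 35, 82, 158, 120, 139, 30, 184, 107, 46, 176, 111, 44, 177, 11, 94, 152, 123, 38, 180, 109, 45, 77, 61, 69, 65, 67, 66, 166, 116, 141, 29, 85, 57, 71, 64, 167, 16, 191, 4, 197, 1]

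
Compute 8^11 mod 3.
Using Fermat: 8^{2} ≡ 1 mod 3. 11 ≡ 1 mod 2. So 8^{11} ≡ 8^{1} ≡ 2 mod 3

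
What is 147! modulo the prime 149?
(148)! = (147)! × (148) ≡ -1 mod 149. So (147)! ≡ -1 × (148)^(-1) ≡ (-1)×(-1) = 1 mod 149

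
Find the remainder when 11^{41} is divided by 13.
By Fermat: 11^{12} ≡ 1 (mod 13). 41 = 3×12 + 5. So 11^{41} ≡ 11^{5} ≡ 7 (mod 13)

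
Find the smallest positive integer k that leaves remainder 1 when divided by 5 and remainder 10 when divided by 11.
M = 5 × 11 = 55. M₁ = 11, y₁ ≡ 1 mod 5. M₂ = 5, y₂ ≡ 9 mod 11. k = 1×11×1 + 10×5×9 ≡ 21 mod 55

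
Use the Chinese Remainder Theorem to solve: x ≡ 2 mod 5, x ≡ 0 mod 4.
M = 5 × 4 = 20. M₁ = 4, y₁ ≡ 4 mod 5. M₂ = 5, y₂ ≡ 1 mod 4. x = 2×4×4 + 0×5×1 ≡ 12 mod 20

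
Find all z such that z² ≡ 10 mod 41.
The square roots of 10 mod 41 are 16 and 25. Verify: 16² = 256 ≡ 10 mod 41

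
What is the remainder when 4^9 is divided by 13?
By repeated squaring (mod 13): 4^{1}≡4, 4^{2}≡3, 4^{4}≡9, 4^{8}≡3. Then 4^{9} = 4^{8+1} ≡ 3 × 4 ≡ 12 (mod 13)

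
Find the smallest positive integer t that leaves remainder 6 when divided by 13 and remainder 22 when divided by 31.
M = 13 × 31 = 403. M₁ = 31, y₁ ≡ 8 mod 13. M₂ = 13, y₂ ≡ 12 mod 31. t = 6×31×8 + 22×13×12 ≡ 84 mod 403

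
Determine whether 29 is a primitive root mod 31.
29^{10} ≡ 1 (mod 31) and 10 < 30, so ord_31(29) = 10 ≠ 30 and 29 is not a primitive root.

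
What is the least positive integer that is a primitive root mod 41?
g = 6. For each prime q|40: 6^{20}≡40, 6^{8}≡10, none ≡ 1, so ord_41(6) = 40 and 6 is a primitive root.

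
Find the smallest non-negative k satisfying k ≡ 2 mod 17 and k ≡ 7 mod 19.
M = 17 × 19 = 323. M₁ = 19, y₁ ≡ 9 mod 17. M₂ = 17, y₂ ≡ 9 mod 19. k = 2×19×9 + 7×17×9 ≡ 121 mod 323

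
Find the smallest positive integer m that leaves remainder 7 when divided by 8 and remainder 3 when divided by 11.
M = 8 × 11 = 88. M₁ = 11, y₁ ≡ 3 mod 8. M₂ = 8, y₂ ≡ 7 mod 11. m = 7×11×3 + 3×8×7 ≡ 47 mod 88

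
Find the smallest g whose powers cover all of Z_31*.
g = 3. Powers: [3, 9, 27, 19, 26, 16, 17, ...] generates all 30 non-zero residues.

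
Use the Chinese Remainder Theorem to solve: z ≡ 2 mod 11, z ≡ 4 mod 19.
M = 11 × 19 = 209. M₁ = 19, y₁ ≡ 7 mod 11. M₂ = 11, y₂ ≡ 7 mod 19. z = 2×19×7 + 4×11×7 ≡ 156 mod 209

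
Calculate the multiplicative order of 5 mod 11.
Powers of 5 mod 11: 5^1≡5, 5^2≡3, 5^3≡4, 5^4≡9, 5^5≡1. Order = 5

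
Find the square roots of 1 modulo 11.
The square roots of 1 mod 11 are 1 and 10. Verify: 1² = 1 ≡ 1 mod 11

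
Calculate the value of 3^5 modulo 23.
By repeated squaring (mod 23): 3^{1}≡3, 3^{2}≡9, 3^{4}≡12. Then 3^{5} = 3^{4+1} ≡ 12 × 3 ≡ 13 (mod 23)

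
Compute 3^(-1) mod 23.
Since 23 is prime, by Fermat 3^(-1) ≡ 3^{21} ≡ 8 mod 23. Verify: 3 × 8 = 24 ≡ 1 mod 23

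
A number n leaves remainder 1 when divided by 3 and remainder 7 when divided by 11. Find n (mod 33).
M = 3 × 11 = 33. M₁ = 11, y₁ ≡ 2 (mod 3). M₂ = 3, y₂ ≡ 4 (mod 11). n = 1×11×2 + 7×3×4 ≡ 7 (mod 33)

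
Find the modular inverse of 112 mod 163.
Since 163 is prime, by Fermat 112^(-1) ≡ 112^{161} ≡ 147 (mod 163). Verify: 112 × 147 = 16464 ≡ 1 (mod 163)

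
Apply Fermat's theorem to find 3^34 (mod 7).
By Fermat: 3^{6} ≡ 1 (mod 7). 34 = 5×6 + 4. So 3^{34} ≡ 3^{4} ≡ 4 (mod 7)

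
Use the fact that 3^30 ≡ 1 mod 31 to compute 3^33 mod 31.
By Fermat: 3^{30} ≡ 1 mod 31. So 3^{33} = 3^{30} · 3^{3} ≡ 3^{3} ≡ 27 mod 31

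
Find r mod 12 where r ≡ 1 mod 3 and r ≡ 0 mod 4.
M = 3 × 4 = 12. M₁ = 4, y₁ ≡ 1 mod 3. M₂ = 3, y₂ ≡ 3 mod 4. r = 1×4×1 + 0×3×3 ≡ 4 mod 12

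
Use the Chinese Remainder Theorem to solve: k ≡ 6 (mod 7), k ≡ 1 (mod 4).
M = 7 × 4 = 28. M₁ = 4, y₁ ≡ 2 (mod 7). M₂ = 7, y₂ ≡ 3 (mod 4). k = 6×4×2 + 1×7×3 ≡ 13 (mod 28)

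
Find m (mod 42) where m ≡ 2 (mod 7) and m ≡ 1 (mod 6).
M = 7 × 6 = 42. M₁ = 6, y₁ ≡ 6 (mod 7). M₂ = 7, y₂ ≡ 1 (mod 6). m = 2×6×6 + 1×7×1 ≡ 37 (mod 42)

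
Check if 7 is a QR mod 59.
By Euler's criterion: 7^{29} ≡ 1 (mod 59). Since this equals 1, 7 is a QR.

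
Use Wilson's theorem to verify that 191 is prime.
(190)! mod 191 = 190. Since this equals -1 (mod 191), Wilson confirms 191 is prime.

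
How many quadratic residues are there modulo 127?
For prime 127, there are (p-1)/2 = (127-1)/2 = 63 quadratic residues (excluding 0).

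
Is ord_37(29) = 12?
Powers of 29 mod 37: 29^1≡29, 29^2≡27, 29^3≡6, 29^4≡26, 29^5≡14, 29^6≡36, 29^7≡8, 29^8≡10, 29^9≡31, 29^10≡11, 29^11≡23, 29^12≡1. First k with 29^k≡1 is k=12. Yes, ord_37(29) = 12.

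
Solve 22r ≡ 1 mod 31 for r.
Since 31 is prime, by Fermat 22^(-1) ≡ 22^{29} ≡ 24 mod 31. Verify: 22 × 24 = 528 ≡ 1 mod 31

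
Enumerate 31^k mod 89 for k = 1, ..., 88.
31^1, 31^2, ..., 31^{88} mod 89: [31, 71, 65, 57, 76, 42, 56, 45, 60, 80, 77, 73, 38, 21, 28, 67, 30, 40, 83, 81, 19, 55, 14, 78, 15, 20, 86, 85, 54, 72, 7, 39, 52, 10, 43, 87, 27, 36, 48, 64, 26, 5, 66, 88, 58, 18, 24, 32, 13, 47, 33, 44, 29, 9, 12, 16, 51, 68, 61, 22, 59, 49, 6, 8, 70, 34, 75, 11, 74, 69, 3, 4, 35, 17, 82, 50, 37, 79, 46, 2, 62, 53, 41, 25, 63, 84, 23, 1]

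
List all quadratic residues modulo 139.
QRs mod 139: {1, 4, 5, 6, 7, 9, 11, 13, 16, 20, 24, 25, 28, 29, 30, 31, 34, 35, 36, 37, 38, 41, 42, 44, 45, 46, 47, 49, 51, 52, 54, 55, 57, 63, 64, 65, 66, 67, 69, 71, 77, 78, 79, 80, 81, 83, 86, 89, 91, 96, 99, 100, 106, 107, 112, 113, 116, 117, 118, 120, 121, 122, 124, 125, 127, 129, 131, 136, 137}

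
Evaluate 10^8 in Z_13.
By repeated squaring (mod 13): 10^{1}≡10, 10^{2}≡9, 10^{4}≡3, 10^{8}≡9. So 10^{8} ≡ 9 (mod 13)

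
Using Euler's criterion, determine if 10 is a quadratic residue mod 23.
By Euler's criterion: 10^{11} ≡ 22 mod 23. Since this equals -1 (≡ 22), 10 is not a QR.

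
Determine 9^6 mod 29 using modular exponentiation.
By repeated squaring mod 29: 9^{1}≡9, 9^{2}≡23, 9^{4}≡7. Then 9^{6} = 9^{4+2} ≡ 7 × 23 ≡ 16 mod 29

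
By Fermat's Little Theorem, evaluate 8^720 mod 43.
By Fermat: 8^{42} ≡ 1 (mod 43). 720 ≡ 6 (mod 42). So 8^{720} ≡ 8^{6} ≡ 16 (mod 43)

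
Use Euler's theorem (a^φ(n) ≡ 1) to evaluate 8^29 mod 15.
By Euler: 8^{8} ≡ 1 mod 15 since gcd(8, 15) = 1. 29 = 3×8 + 5. So 8^{29} ≡ 8^{5} ≡ 8 mod 15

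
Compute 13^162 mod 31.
Using Fermat: 13^{30} ≡ 1 mod 31. 162 ≡ 12 mod 30. So 13^{162} ≡ 13^{12} ≡ 8 mod 31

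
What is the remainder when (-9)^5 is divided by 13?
By repeated squaring mod 13: (-9)^{1}≡4, (-9)^{2}≡3, (-9)^{4}≡9. Then (-9)^{5} = (-9)^{4+1} ≡ 9 × 4 ≡ 10 mod 13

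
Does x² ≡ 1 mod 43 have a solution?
By Euler's criterion: 1^{21} ≡ 1 mod 43. Since this equals 1, 1 is a QR.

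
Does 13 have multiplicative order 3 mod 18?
Powers of 13 mod 18: 13^1≡13, 13^2≡7, 13^3≡1. First k with 13^k≡1 is k=3. Yes, ord_18(13) = 3.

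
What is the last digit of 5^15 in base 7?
Using Fermat: 5^{6} ≡ 1 mod 7. 15 ≡ 3 mod 6. So 5^{15} ≡ 5^{3} ≡ 6 mod 7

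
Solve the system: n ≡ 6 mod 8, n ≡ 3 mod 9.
M = 8 × 9 = 72. M₁ = 9, y₁ ≡ 1 mod 8. M₂ = 8, y₂ ≡ 8 mod 9. n = 6×9×1 + 3×8×8 ≡ 30 mod 72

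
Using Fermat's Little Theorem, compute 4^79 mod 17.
By Fermat: 4^{16} ≡ 1 mod 17. 79 = 4×16 + 15. So 4^{79} ≡ 4^{15} ≡ 13 mod 17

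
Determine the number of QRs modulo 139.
The squaring map on Z_139* is 2-to-1, so there are (138)/2 = 69 QRs.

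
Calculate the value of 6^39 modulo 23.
Using Fermat: 6^{22} ≡ 1 (mod 23). 39 ≡ 17 (mod 22). So 6^{39} ≡ 6^{17} ≡ 12 (mod 23)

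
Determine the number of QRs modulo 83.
Exactly half the non-zero residues mod a prime are QRs: (83-1)/2 = 41.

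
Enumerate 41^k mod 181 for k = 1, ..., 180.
41^1, 41^2, ..., 41^{180} mod 181: [41, 52, 141, 170, 92, 152, 78, 121, 74, 138, 47, 117, 91, 111, 26, 161, 85, 46, 76, 39, 151, 37, 69, 114, 149, 136, 146, 13, 171, 133, 23, 38, 110, 166, 109, 125, 57, 165, 68, 73, 97, 176, 157, 102, 19, 55, 83, 145, 153, 119, 173, 34, 127, 139, 88, 169, 51, 100, 118, 132, 163, 167, 150, 177, 17, 154, 160, 44, 175, 116, 50, 59, 66, 172, 174, 75, 179, 99, 77, 80, 22, 178, 58, 25, 120, 33, 86, 87, 128, 180, 140, 129, 40, 11, 89, 29, 103, 60, 107, 43, 134, 64, 90, 70, 155, 20, 96, 135, 105, 142, 30, 144, 112, 67, 32, 45, 35, 168, 10, 48, 158, 143, 71, 15, 72, 56, 124, 16, 113, 108, 84, 5, 24, 79, 162, 126, 98, 36, 28, 62, 8, 147, 54, 42, 93, 12, 130, 81, 63, 49, 18, 14, 31, 4, 164, 27, 21, 137, 6, 65, 131, 122, 115, 9, 7, 106, 2, 82, 104, 101, 159, 3, 123, 156, 61, 148, 95, 94, 53, 1]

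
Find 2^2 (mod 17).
2^{2} = 4 ≡ 4 (mod 17)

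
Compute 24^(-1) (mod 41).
Since 41 is prime, by Fermat 24^(-1) ≡ 24^{39} ≡ 12 (mod 41). Verify: 24 × 12 = 288 ≡ 1 (mod 41)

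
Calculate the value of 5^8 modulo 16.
By repeated squaring mod 16: 5^{1}≡5, 5^{2}≡9, 5^{4}≡1, 5^{8}≡1. So 5^{8} ≡ 1 mod 16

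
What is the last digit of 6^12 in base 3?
By repeated squaring mod 3: 6^{1}≡0, 6^{2}≡0, 6^{4}≡0, 6^{8}≡0. Then 6^{12} = 6^{8+4} ≡ 0 × 0 ≡ 0 mod 3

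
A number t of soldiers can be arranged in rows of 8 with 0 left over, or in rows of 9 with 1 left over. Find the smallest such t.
M = 8 × 9 = 72. M₁ = 9, y₁ ≡ 1 mod 8. M₂ = 8, y₂ ≡ 8 mod 9. t = 0×9×1 + 1×8×8 ≡ 64 mod 72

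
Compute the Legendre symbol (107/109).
(107/109) = 107^{54} mod 109 = -1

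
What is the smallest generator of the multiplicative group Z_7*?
g = 3. Powers: [3, 2, 6, 4, 5, 1] generates all 6 non-zero residues.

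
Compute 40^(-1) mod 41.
Since 41 is prime, by Fermat 40^(-1) ≡ 40^{39} ≡ 40 mod 41. Verify: 40 × 40 = 1600 ≡ 1 mod 41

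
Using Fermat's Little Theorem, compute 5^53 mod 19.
By Fermat: 5^{18} ≡ 1 (mod 19). 53 = 2×18 + 17. So 5^{53} ≡ 5^{17} ≡ 4 (mod 19)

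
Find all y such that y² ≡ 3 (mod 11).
The square roots of 3 mod 11 are 5 and 6. Verify: 5² = 25 ≡ 3 (mod 11)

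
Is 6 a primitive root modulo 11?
ord_11(6) divides 10. For each prime q|10: 6^{5}≡10, 6^{2}≡3, none ≡ 1. So 6 has order 10 and is a primitive root mod 11.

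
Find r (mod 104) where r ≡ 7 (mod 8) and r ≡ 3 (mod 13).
M = 8 × 13 = 104. M₁ = 13, y₁ ≡ 5 (mod 8). M₂ = 8, y₂ ≡ 5 (mod 13). r = 7×13×5 + 3×8×5 ≡ 55 (mod 104)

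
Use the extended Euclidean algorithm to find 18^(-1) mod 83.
Extended GCD: 18(-23) + 83(5) = 1. So 18^(-1) ≡ -23 ≡ 60 (mod 83). Verify: 18 × 60 = 1080 ≡ 1 (mod 83)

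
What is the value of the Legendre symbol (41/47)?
(41/47) = 41^{23} mod 47 = -1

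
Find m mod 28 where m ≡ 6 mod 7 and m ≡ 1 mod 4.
M = 7 × 4 = 28. M₁ = 4, y₁ ≡ 2 mod 7. M₂ = 7, y₂ ≡ 3 mod 4. m = 6×4×2 + 1×7×3 ≡ 13 mod 28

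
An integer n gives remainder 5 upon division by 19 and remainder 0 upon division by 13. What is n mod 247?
M = 19 × 13 = 247. M₁ = 13, y₁ ≡ 3 mod 19. M₂ = 19, y₂ ≡ 11 mod 13. n = 5×13×3 + 0×19×11 ≡ 195 mod 247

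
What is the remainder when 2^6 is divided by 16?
By repeated squaring mod 16: 2^{1}≡2, 2^{2}≡4, 2^{4}≡0. Then 2^{6} = 2^{4+2} ≡ 0 × 4 ≡ 0 mod 16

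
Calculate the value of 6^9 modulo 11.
By repeated squaring mod 11: 6^{1}≡6, 6^{2}≡3, 6^{4}≡9, 6^{8}≡4. Then 6^{9} = 6^{8+1} ≡ 4 × 6 ≡ 2 mod 11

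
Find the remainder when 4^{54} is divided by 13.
By Fermat: 4^{12} ≡ 1 (mod 13). 54 = 4×12 + 6. So 4^{54} ≡ 4^{6} ≡ 1 (mod 13)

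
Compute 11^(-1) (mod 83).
Since 83 is prime, by Fermat 11^(-1) ≡ 11^{81} ≡ 68 (mod 83). Verify: 11 × 68 = 748 ≡ 1 (mod 83)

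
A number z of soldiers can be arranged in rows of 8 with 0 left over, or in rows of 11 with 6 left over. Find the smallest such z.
M = 8 × 11 = 88. M₁ = 11, y₁ ≡ 3 (mod 8). M₂ = 8, y₂ ≡ 7 (mod 11). z = 0×11×3 + 6×8×7 ≡ 72 (mod 88)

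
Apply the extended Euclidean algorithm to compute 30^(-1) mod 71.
Extended GCD: 30(-26) + 71(11) = 1. So 30^(-1) ≡ -26 ≡ 45 mod 71. Verify: 30 × 45 = 1350 ≡ 1 mod 71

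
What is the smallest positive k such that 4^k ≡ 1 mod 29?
Powers of 4 mod 29: 4^1≡4, 4^2≡16, 4^3≡6, 4^4≡24, 4^5≡9, 4^6≡7, 4^7≡28, 4^8≡25, 4^9≡13, 4^10≡23, 4^11≡5, 4^12≡20, 4^13≡22, 4^14≡1. Order = 14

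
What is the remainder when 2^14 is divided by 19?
By repeated squaring mod 19: 2^{1}≡2, 2^{2}≡4, 2^{4}≡16, 2^{8}≡9. Then 2^{14} = 2^{8+4+2} ≡ 9 × 16 × 4 ≡ 6 mod 19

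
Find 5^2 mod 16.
5^{2} = 25 ≡ 9 mod 16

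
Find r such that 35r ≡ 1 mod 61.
Since 61 is prime, by Fermat 35^(-1) ≡ 35^{59} ≡ 7 mod 61. Verify: 35 × 7 = 245 ≡ 1 mod 61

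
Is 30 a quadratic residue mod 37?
By Euler's criterion: 30^{18} ≡ 1 mod 37. Since this equals 1, 30 is a QR.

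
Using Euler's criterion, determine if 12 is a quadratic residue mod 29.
By Euler's criterion: 12^{14} ≡ 28 (mod 29). Since this equals -1 (≡ 28), 12 is not a QR.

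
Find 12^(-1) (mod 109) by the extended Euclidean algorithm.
Extended GCD: 12(-9) + 109(1) = 1. So 12^(-1) ≡ -9 ≡ 100 (mod 109). Verify: 12 × 100 = 1200 ≡ 1 (mod 109)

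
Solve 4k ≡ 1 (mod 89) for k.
Since 89 is prime, by Fermat 4^(-1) ≡ 4^{87} ≡ 67 (mod 89). Verify: 4 × 67 = 268 ≡ 1 (mod 89)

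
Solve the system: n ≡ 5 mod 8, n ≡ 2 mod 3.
M = 8 × 3 = 24. M₁ = 3, y₁ ≡ 3 mod 8. M₂ = 8, y₂ ≡ 2 mod 3. n = 5×3×3 + 2×8×2 ≡ 5 mod 24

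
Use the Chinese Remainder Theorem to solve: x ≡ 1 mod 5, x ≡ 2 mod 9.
M = 5 × 9 = 45. M₁ = 9, y₁ ≡ 4 mod 5. M₂ = 5, y₂ ≡ 2 mod 9. x = 1×9×4 + 2×5×2 ≡ 11 mod 45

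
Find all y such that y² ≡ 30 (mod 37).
The square roots of 30 mod 37 are 17 and 20. Verify: 17² = 289 ≡ 30 (mod 37)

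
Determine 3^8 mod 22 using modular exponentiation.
By repeated squaring (mod 22): 3^{1}≡3, 3^{2}≡9, 3^{4}≡15, 3^{8}≡5. So 3^{8} ≡ 5 (mod 22)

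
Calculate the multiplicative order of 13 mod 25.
Powers of 13 mod 25: 13^1≡13, 13^2≡19, 13^3≡22, 13^4≡11, 13^5≡18, 13^6≡9, 13^7≡17, 13^8≡21, 13^9≡23, 13^10≡24, 13^11≡12, 13^12≡6, 13^13≡3, 13^14≡14, 13^15≡7, 13^16≡16, 13^17≡8, 13^18≡4, 13^19≡2, 13^20≡1. Order = 20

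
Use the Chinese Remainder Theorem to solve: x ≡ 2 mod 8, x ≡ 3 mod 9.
M = 8 × 9 = 72. M₁ = 9, y₁ ≡ 1 mod 8. M₂ = 8, y₂ ≡ 8 mod 9. x = 2×9×1 + 3×8×8 ≡ 66 mod 72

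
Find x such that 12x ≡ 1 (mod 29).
Since 29 is prime, by Fermat 12^(-1) ≡ 12^{27} ≡ 17 (mod 29). Verify: 12 × 17 = 204 ≡ 1 (mod 29)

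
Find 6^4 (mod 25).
6^{4} = 1296 ≡ 21 (mod 25)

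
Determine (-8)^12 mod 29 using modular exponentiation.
By repeated squaring mod 29: (-8)^{1}≡21, (-8)^{2}≡6, (-8)^{4}≡7, (-8)^{8}≡20. Then (-8)^{12} = (-8)^{8+4} ≡ 20 × 7 ≡ 24 mod 29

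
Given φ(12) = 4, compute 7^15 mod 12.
By Euler: 7^{4} ≡ 1 mod 12 since gcd(7, 12) = 1. 15 = 3×4 + 3. So 7^{15} ≡ 7^{3} ≡ 7 mod 12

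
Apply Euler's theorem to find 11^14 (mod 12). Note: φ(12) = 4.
By Euler: 11^{4} ≡ 1 (mod 12) since gcd(11, 12) = 1. 14 = 3×4 + 2. So 11^{14} ≡ 11^{2} ≡ 1 (mod 12)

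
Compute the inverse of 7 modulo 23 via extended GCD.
Extended GCD: 7(10) + 23(-3) = 1. So 7^(-1) ≡ 10 (mod 23). Verify: 7 × 10 = 70 ≡ 1 (mod 23)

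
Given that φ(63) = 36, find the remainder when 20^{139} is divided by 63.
By Euler: 20^{36} ≡ 1 mod 63 since gcd(20, 63) = 1. 139 = 3×36 + 31. So 20^{139} ≡ 20^{31} ≡ 20 mod 63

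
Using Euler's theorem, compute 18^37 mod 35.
By Euler: 18^{24} ≡ 1 mod 35 since gcd(18, 35) = 1. 37 = 1×24 + 13. So 18^{37} ≡ 18^{13} ≡ 18 mod 35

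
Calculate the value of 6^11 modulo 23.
By repeated squaring (mod 23): 6^{1}≡6, 6^{2}≡13, 6^{4}≡8, 6^{8}≡18. Then 6^{11} = 6^{8+2+1} ≡ 18 × 13 × 6 ≡ 1 (mod 23)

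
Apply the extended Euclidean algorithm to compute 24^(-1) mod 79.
Extended GCD: 24(-23) + 79(7) = 1. So 24^(-1) ≡ -23 ≡ 56 (mod 79). Verify: 24 × 56 = 1344 ≡ 1 (mod 79)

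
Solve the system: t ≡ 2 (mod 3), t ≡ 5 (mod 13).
M = 3 × 13 = 39. M₁ = 13, y₁ ≡ 1 (mod 3). M₂ = 3, y₂ ≡ 9 (mod 13). t = 2×13×1 + 5×3×9 ≡ 5 (mod 39)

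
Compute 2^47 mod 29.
Using Fermat: 2^{28} ≡ 1 (mod 29). 47 ≡ 19 (mod 28). So 2^{47} ≡ 2^{19} ≡ 26 (mod 29)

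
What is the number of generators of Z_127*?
A prime p has φ(p-1) primitive roots; here φ(126) = 36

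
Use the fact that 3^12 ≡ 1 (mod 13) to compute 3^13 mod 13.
By Fermat: 3^{12} ≡ 1 (mod 13). So 3^{13} = 3^{12} · 3^{1} ≡ 3^{1} ≡ 3 (mod 13)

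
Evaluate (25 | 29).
(25/29) = 25^{14} mod 29 = 1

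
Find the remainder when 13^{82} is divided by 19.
By Fermat: 13^{18} ≡ 1 mod 19. 82 = 4×18 + 10. So 13^{82} ≡ 13^{10} ≡ 6 mod 19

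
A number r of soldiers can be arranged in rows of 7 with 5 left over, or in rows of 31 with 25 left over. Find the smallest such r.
M = 7 × 31 = 217. M₁ = 31, y₁ ≡ 5 mod 7. M₂ = 7, y₂ ≡ 9 mod 31. r = 5×31×5 + 25×7×9 ≡ 180 mod 217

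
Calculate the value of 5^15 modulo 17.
By repeated squaring mod 17: 5^{1}≡5, 5^{2}≡8, 5^{4}≡13, 5^{8}≡16. Then 5^{15} = 5^{8+4+2+1} ≡ 16 × 13 × 8 × 5 ≡ 7 mod 17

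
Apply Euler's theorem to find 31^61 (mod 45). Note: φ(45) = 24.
By Euler: 31^{24} ≡ 1 (mod 45) since gcd(31, 45) = 1. 61 = 2×24 + 13. So 31^{61} ≡ 31^{13} ≡ 31 (mod 45)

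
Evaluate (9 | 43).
(9/43) = 9^{21} mod 43 = 1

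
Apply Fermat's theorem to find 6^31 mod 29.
By Fermat: 6^{28} ≡ 1 mod 29. So 6^{31} = 6^{28} · 6^{3} ≡ 6^{3} ≡ 13 mod 29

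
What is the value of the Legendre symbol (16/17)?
(16/17) = 16^{8} mod 17 = 1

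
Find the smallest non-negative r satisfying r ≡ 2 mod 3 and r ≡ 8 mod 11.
M = 3 × 11 = 33. M₁ = 11, y₁ ≡ 2 mod 3. M₂ = 3, y₂ ≡ 4 mod 11. r = 2×11×2 + 8×3×4 ≡ 8 mod 33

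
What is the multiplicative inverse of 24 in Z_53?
Since 53 is prime, by Fermat 24^(-1) ≡ 24^{51} ≡ 42 mod 53. Verify: 24 × 42 = 1008 ≡ 1 mod 53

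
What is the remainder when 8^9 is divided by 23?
By repeated squaring (mod 23): 8^{1}≡8, 8^{2}≡18, 8^{4}≡2, 8^{8}≡4. Then 8^{9} = 8^{8+1} ≡ 4 × 8 ≡ 9 (mod 23)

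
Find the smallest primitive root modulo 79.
g = 3. Powers: [3, 9, 27, 2, 6, 18, 54, 4, 12, 36, ...] generates all 78 non-zero residues.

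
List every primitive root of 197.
There are φ(196) = 84 primitive roots mod 197: {2, 3, 5, 8, 11, 12, 13, 17, 18, 21, 27, 30, 31, 32, 35, 38, 44, 45, 46, 48, 50, 52, 56, 57, 58, 66, 67, 71, 72, 73, 74, 75, 78, 79, 80, 82, 86, 89, 91, 94, 95, 98, 99, 102, 103, 106, 108, 111, 115, 117, 118, 119, 122, 123, 124, 125, 126, 130, 131, 139, 140, 141, 145, 147, 149, 151, 152, 153, 159, 162, 165, 166, 167, 170, 176, 179, 180, 184, 185, 186, 189, 192, 194, 195}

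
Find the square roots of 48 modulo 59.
The square roots of 48 mod 59 are 15 and 44. Verify: 15² = 225 ≡ 48 (mod 59)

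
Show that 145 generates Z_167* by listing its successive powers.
145^1, 145^2, ..., 145^{166} mod 167: [145, 150, 40, 122, 155, 97, 37, 21, 39, 144, 5, 57, 82, 33, 109, 107, 151, 18, 105, 28, 52, 25, 118, 76, 165, 44, 34, 87, 90, 24, 140, 93, 125, 89, 46, 157, 53, 3, 101, 116, 120, 32, 131, 124, 111, 63, 117, 98, 15, 4, 79, 99, 160, 154, 119, 54, 148, 84, 156, 75, 20, 61, 161, 132, 102, 94, 103, 72, 86, 112, 41, 100, 138, 137, 159, 9, 136, 14, 26, 96, 59, 38, 166, 22, 17, 127, 45, 12, 70, 130, 146, 128, 23, 162, 110, 85, 134, 58, 60, 16, 149, 62, 139, 115, 142, 49, 91, 2, 123, 133, 80, 77, 143, 27, 74, 42, 78, 121, 10, 114, 164, 66, 51, 47, 135, 36, 43, 56, 104, 50, 69, 152, 163, 88, 68, 7, 13, 48, 113, 19, 83, 11, 92, 147, 106, 6, 35, 65, 73, 64, 95, 81, 55, 126, 67, 29, 30, 8, 158, 31, 153, 141, 71, 108, 129, 1]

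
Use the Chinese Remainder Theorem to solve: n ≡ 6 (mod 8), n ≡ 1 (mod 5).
M = 8 × 5 = 40. M₁ = 5, y₁ ≡ 5 (mod 8). M₂ = 8, y₂ ≡ 2 (mod 5). n = 6×5×5 + 1×8×2 ≡ 6 (mod 40)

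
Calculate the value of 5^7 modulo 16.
By repeated squaring (mod 16): 5^{1}≡5, 5^{2}≡9, 5^{4}≡1. Then 5^{7} = 5^{4+2+1} ≡ 1 × 9 × 5 ≡ 13 (mod 16)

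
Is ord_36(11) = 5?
Powers of 11 mod 36: 11^1≡11, 11^2≡13, 11^3≡35, 11^4≡25, 11^5≡23, 11^6≡1. 11^5≡23≢1, so ord ≠ 5. No, the actual order is 6.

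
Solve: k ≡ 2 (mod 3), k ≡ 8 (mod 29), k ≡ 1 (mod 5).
M = 3 × 29 × 5 = 435. M₁ = 145, y₁ ≡ 1 (mod 3). M₂ = 15, y₂ ≡ 2 (mod 29). M₃ = 87, y₃ ≡ 3 (mod 5). k = 2×145×1 + 8×15×2 + 1×87×3 ≡ 356 (mod 435)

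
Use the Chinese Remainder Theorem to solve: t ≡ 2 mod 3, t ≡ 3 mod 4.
M = 3 × 4 = 12. M₁ = 4, y₁ ≡ 1 mod 3. M₂ = 3, y₂ ≡ 3 mod 4. t = 2×4×1 + 3×3×3 ≡ 11 mod 12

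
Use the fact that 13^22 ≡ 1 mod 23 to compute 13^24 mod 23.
By Fermat: 13^{22} ≡ 1 mod 23. So 13^{24} = 13^{22} · 13^{2} ≡ 13^{2} ≡ 8 mod 23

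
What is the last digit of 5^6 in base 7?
Using Fermat: 5^{6} ≡ 1 (mod 7). 6 ≡ 0 (mod 6). So 5^{6} ≡ 5^{0} ≡ 1 (mod 7)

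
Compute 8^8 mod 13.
By repeated squaring (mod 13): 8^{1}≡8, 8^{2}≡12, 8^{4}≡1, 8^{8}≡1. So 8^{8} ≡ 1 (mod 13)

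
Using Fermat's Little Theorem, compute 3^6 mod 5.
By Fermat: 3^{4} ≡ 1 mod 5. So 3^{6} = 3^{4} · 3^{2} ≡ 3^{2} ≡ 4 mod 5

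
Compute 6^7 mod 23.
By repeated squaring mod 23: 6^{1}≡6, 6^{2}≡13, 6^{4}≡8. Then 6^{7} = 6^{4+2+1} ≡ 8 × 13 × 6 ≡ 3 mod 23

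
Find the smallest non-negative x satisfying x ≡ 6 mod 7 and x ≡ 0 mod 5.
M = 7 × 5 = 35. M₁ = 5, y₁ ≡ 3 mod 7. M₂ = 7, y₂ ≡ 3 mod 5. x = 6×5×3 + 0×7×3 ≡ 20 mod 35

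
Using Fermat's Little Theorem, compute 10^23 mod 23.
By Fermat: 10^{22} ≡ 1 (mod 23). So 10^{23} = 10^{22} · 10^{1} ≡ 10^{1} ≡ 10 (mod 23)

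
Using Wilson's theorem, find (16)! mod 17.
By Wilson's theorem, (16)! ≡ -1 ≡ 16 mod 17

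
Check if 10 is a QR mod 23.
By Euler's criterion: 10^{11} ≡ 22 (mod 23). Since this equals -1 (≡ 22), 10 is not a QR.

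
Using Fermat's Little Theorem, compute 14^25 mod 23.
By Fermat: 14^{22} ≡ 1 (mod 23). So 14^{25} = 14^{22} · 14^{3} ≡ 14^{3} ≡ 7 (mod 23)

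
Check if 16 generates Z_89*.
16^{11} ≡ 1 mod 89 and 11 < 88, so ord_89(16) = 11 ≠ 88 and 16 is not a primitive root.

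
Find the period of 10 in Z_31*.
Powers of 10 mod 31: 10^1≡10, 10^2≡7, 10^3≡8, 10^4≡18, 10^5≡25, 10^6≡2, 10^7≡20, 10^8≡14, 10^9≡16, 10^10≡5, 10^11≡19, 10^12≡4, 10^13≡9, 10^14≡28, 10^15≡1. ord_31(10) = 15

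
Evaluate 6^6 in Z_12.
By repeated squaring mod 12: 6^{1}≡6, 6^{2}≡0, 6^{4}≡0. Then 6^{6} = 6^{4+2} ≡ 0 × 0 ≡ 0 mod 12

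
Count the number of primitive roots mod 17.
There are φ(17-1) = φ(16) = 8 primitive roots modulo 17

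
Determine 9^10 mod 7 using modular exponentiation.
Using Fermat: 9^{6} ≡ 1 (mod 7). 10 ≡ 4 (mod 6). So 9^{10} ≡ 9^{4} ≡ 2 (mod 7)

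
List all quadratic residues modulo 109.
QRs mod 109: {1, 3, 4, 5, 7, 9, 12, 15, 16, 20, 21, 22, 25, 26, 27, 28, 29, 31, 34, 35, 36, 38, 43, 45, 46, 48, 49, 60, 61, 63, 64, 66, 71, 73, 74, 75, 78, 80, 81, 82, 83, 84, 87, 88, 89, 93, 94, 97, 100, 102, 104, 105, 106, 108}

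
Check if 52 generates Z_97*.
52^{32} ≡ 1 (mod 97) and 32 < 96, so ord_97(52) = 32 ≠ 96 and 52 is not a primitive root.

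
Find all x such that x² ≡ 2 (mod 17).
The square roots of 2 mod 17 are 6 and 11. Verify: 6² = 36 ≡ 2 (mod 17)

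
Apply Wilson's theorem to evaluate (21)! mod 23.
(22)! = (21)! × (22) ≡ -1 (mod 23). So (21)! ≡ -1 × (22)^(-1) ≡ (-1)×(-1) = 1 (mod 23)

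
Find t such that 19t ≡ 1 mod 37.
Since 37 is prime, by Fermat 19^(-1) ≡ 19^{35} ≡ 2 mod 37. Verify: 19 × 2 = 38 ≡ 1 mod 37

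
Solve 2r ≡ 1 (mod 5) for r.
Since 5 is prime, by Fermat 2^(-1) ≡ 2^{3} ≡ 3 (mod 5). Verify: 2 × 3 = 6 ≡ 1 (mod 5)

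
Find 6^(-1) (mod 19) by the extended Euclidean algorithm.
Extended GCD: 6(-3) + 19(1) = 1. So 6^(-1) ≡ -3 ≡ 16 (mod 19). Verify: 6 × 16 = 96 ≡ 1 (mod 19)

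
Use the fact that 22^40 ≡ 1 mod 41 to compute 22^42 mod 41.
By Fermat: 22^{40} ≡ 1 mod 41. So 22^{42} = 22^{40} · 22^{2} ≡ 22^{2} ≡ 33 mod 41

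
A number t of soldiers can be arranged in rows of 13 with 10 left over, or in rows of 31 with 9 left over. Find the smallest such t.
M = 13 × 31 = 403. M₁ = 31, y₁ ≡ 8 (mod 13). M₂ = 13, y₂ ≡ 12 (mod 31). t = 10×31×8 + 9×13×12 ≡ 257 (mod 403)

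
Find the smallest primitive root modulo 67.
g = 2. Powers: [2, 4, 8, 16, 32, 64, 61, 55, 43, ...] generates all 66 non-zero residues.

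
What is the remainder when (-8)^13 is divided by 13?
Using Fermat: (-8)^{12} ≡ 1 (mod 13). 13 ≡ 1 (mod 12). So (-8)^{13} ≡ (-8)^{1} ≡ 5 (mod 13)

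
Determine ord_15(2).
Powers of 2 mod 15: 2^1≡2, 2^2≡4, 2^3≡8, 2^4≡1. So the order of 2 is 4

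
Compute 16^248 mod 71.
Using Fermat: 16^{70} ≡ 1 mod 71. 248 ≡ 38 mod 70. So 16^{248} ≡ 16^{38} ≡ 49 mod 71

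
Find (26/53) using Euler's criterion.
(26/53) = 26^{26} mod 53 = -1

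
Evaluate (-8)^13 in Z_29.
By repeated squaring mod 29: (-8)^{1}≡21, (-8)^{2}≡6, (-8)^{4}≡7, (-8)^{8}≡20. Then (-8)^{13} = (-8)^{8+4+1} ≡ 20 × 7 × 21 ≡ 11 mod 29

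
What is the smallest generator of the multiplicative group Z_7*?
g = 3. For each prime q|6: 3^{3}≡6, 3^{2}≡2, none ≡ 1, so ord_7(3) = 6 and 3 is a primitive root.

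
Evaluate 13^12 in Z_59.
By repeated squaring mod 59: 13^{1}≡13, 13^{2}≡51, 13^{4}≡5, 13^{8}≡25. Then 13^{12} = 13^{8+4} ≡ 25 × 5 ≡ 7 mod 59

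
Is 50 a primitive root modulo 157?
50^{12} ≡ 1 mod 157 and 12 < 156, so ord_157(50) = 12 ≠ 156 and 50 is not a primitive root.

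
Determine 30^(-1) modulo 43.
Since 43 is prime, by Fermat 30^(-1) ≡ 30^{41} ≡ 33 mod 43. Verify: 30 × 33 = 990 ≡ 1 mod 43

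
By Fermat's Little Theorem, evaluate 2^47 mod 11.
By Fermat: 2^{10} ≡ 1 (mod 11). 47 = 4×10 + 7. So 2^{47} ≡ 2^{7} ≡ 7 (mod 11)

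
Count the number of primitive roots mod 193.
A prime p has φ(p-1) primitive roots; here φ(192) = 64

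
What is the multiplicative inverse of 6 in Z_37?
Since 37 is prime, by Fermat 6^(-1) ≡ 6^{35} ≡ 31 mod 37. Verify: 6 × 31 = 186 ≡ 1 mod 37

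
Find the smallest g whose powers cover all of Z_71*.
g = 7. Powers: [7, 49, 59, 58, 51, 2, ...] generates all 70 non-zero residues.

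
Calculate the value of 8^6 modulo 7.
Using Fermat: 8^{6} ≡ 1 (mod 7). 6 ≡ 0 (mod 6). So 8^{6} ≡ 8^{0} ≡ 1 (mod 7)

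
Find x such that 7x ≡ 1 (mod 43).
Since 43 is prime, by Fermat 7^(-1) ≡ 7^{41} ≡ 37 (mod 43). Verify: 7 × 37 = 259 ≡ 1 (mod 43)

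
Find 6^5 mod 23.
By repeated squaring mod 23: 6^{1}≡6, 6^{2}≡13, 6^{4}≡8. Then 6^{5} = 6^{4+1} ≡ 8 × 6 ≡ 2 mod 23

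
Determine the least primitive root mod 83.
g = 2. For each prime q|82: 2^{41}≡82, 2^{2}≡4, none ≡ 1, so ord_83(2) = 82 and 2 is a primitive root.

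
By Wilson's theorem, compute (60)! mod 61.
By Wilson's theorem, (60)! ≡ -1 ≡ 60 mod 61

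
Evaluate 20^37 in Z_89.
By repeated squaring (mod 89): 20^{1}≡20, 20^{2}≡44, 20^{4}≡67, 20^{8}≡39, 20^{16}≡8, 20^{32}≡64. Then 20^{37} = 20^{32+4+1} ≡ 64 × 67 × 20 ≡ 53 (mod 89)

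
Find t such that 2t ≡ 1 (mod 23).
Since 23 is prime, by Fermat 2^(-1) ≡ 2^{21} ≡ 12 (mod 23). Verify: 2 × 12 = 24 ≡ 1 (mod 23)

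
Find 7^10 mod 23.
By repeated squaring mod 23: 7^{1}≡7, 7^{2}≡3, 7^{4}≡9, 7^{8}≡12. Then 7^{10} = 7^{8+2} ≡ 12 × 3 ≡ 13 mod 23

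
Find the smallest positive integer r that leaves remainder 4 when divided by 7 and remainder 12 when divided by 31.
M = 7 × 31 = 217. M₁ = 31, y₁ ≡ 5 (mod 7). M₂ = 7, y₂ ≡ 9 (mod 31). r = 4×31×5 + 12×7×9 ≡ 74 (mod 217)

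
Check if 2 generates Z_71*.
2^{35} ≡ 1 (mod 71) and 35 < 70, so ord_71(2) = 35 ≠ 70 and 2 is not a primitive root.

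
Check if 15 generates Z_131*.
15^{65} ≡ 1 (mod 131) and 65 < 130, so ord_131(15) = 65 ≠ 130 and 15 is not a primitive root.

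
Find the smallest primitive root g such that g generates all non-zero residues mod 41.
g = 6. Powers: [6, 36, 11, 25, 27, 39, ...] generates all 40 non-zero residues.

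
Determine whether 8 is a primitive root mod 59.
ord_59(8) divides 58. For each prime q|58: 8^{29}≡58, 8^{2}≡5, none ≡ 1. So 8 has order 58 and is a primitive root mod 59.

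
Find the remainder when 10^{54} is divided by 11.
By Fermat: 10^{10} ≡ 1 (mod 11). 54 = 5×10 + 4. So 10^{54} ≡ 10^{4} ≡ 1 (mod 11)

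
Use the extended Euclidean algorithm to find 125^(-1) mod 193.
Extended GCD: 125(-88) + 193(57) = 1. So 125^(-1) ≡ -88 ≡ 105 mod 193. Verify: 125 × 105 = 13125 ≡ 1 mod 193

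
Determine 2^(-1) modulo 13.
Since 13 is prime, by Fermat 2^(-1) ≡ 2^{11} ≡ 7 (mod 13). Verify: 2 × 7 = 14 ≡ 1 (mod 13)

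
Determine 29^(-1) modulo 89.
Since 89 is prime, by Fermat 29^(-1) ≡ 29^{87} ≡ 43 mod 89. Verify: 29 × 43 = 1247 ≡ 1 mod 89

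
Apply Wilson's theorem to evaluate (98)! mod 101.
(100)! = (98)! × (99) × (100) ≡ -1 mod 101. So (98)! ≡ -1 × [(100)(99)]^(-1) ≡ 50 mod 101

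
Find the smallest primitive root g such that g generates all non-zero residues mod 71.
g = 7. For each prime q|70: 7^{35}≡70, 7^{14}≡54, 7^{10}≡45, none ≡ 1, so ord_71(7) = 70 and 7 is a primitive root.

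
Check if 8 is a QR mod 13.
By Euler's criterion: 8^{6} ≡ 12 (mod 13). Since this equals -1 (≡ 12), 8 is not a QR.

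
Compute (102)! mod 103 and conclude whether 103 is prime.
(102)! mod 103 = 102. Since 102 ≡ -1 mod 103, 103 is prime.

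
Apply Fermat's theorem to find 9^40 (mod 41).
By Fermat's Little Theorem, 9^{40} ≡ 1 (mod 41) since 41 is prime and gcd(9, 41) = 1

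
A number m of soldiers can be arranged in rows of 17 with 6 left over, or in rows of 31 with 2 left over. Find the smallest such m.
M = 17 × 31 = 527. M₁ = 31, y₁ ≡ 11 mod 17. M₂ = 17, y₂ ≡ 11 mod 31. m = 6×31×11 + 2×17×11 ≡ 312 mod 527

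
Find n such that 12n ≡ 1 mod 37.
Since 37 is prime, by Fermat 12^(-1) ≡ 12^{35} ≡ 34 mod 37. Verify: 12 × 34 = 408 ≡ 1 mod 37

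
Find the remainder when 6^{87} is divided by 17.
By Fermat: 6^{16} ≡ 1 mod 17. 87 = 5×16 + 7. So 6^{87} ≡ 6^{7} ≡ 14 mod 17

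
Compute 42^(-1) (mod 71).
Since 71 is prime, by Fermat 42^(-1) ≡ 42^{69} ≡ 22 (mod 71). Verify: 42 × 22 = 924 ≡ 1 (mod 71)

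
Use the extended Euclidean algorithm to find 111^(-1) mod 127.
Extended GCD: 111(-8) + 127(7) = 1. So 111^(-1) ≡ -8 ≡ 119 mod 127. Verify: 111 × 119 = 13209 ≡ 1 mod 127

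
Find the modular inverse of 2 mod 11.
Since 11 is prime, by Fermat 2^(-1) ≡ 2^{9} ≡ 6 (mod 11). Verify: 2 × 6 = 12 ≡ 1 (mod 11)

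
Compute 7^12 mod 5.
Using Fermat: 7^{4} ≡ 1 (mod 5). 12 ≡ 0 (mod 4). So 7^{12} ≡ 7^{0} ≡ 1 (mod 5)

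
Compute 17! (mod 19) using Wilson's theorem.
(18)! = (17)! × (18) ≡ -1 (mod 19). So (17)! ≡ -1 × (18)^(-1) ≡ (-1)×(-1) = 1 (mod 19)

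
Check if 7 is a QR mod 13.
By Euler's criterion: 7^{6} ≡ 12 (mod 13). Since this equals -1 (≡ 12), 7 is not a QR.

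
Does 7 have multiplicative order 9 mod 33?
Powers of 7 mod 33: 7^1≡7, 7^2≡16, 7^3≡13, 7^4≡25, 7^5≡10, 7^6≡4, 7^7≡28, 7^8≡31, 7^9≡19, 7^10≡1. 7^9≡19≢1, so ord ≠ 9. No, the actual order is 10.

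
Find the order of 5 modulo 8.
Powers of 5 mod 8: 5^1≡5, 5^2≡1. Order = 2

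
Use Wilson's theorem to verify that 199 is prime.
(198)! mod 199 = 198. Since this equals -1 mod 199, Wilson confirms 199 is prime.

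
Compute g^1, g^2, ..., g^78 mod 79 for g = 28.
28^1, 28^2, ..., 28^{78} mod 79: [28, 73, 69, 36, 60, 21, 35, 32, 27, 45, 75, 46, 24, 40, 14, 76, 74, 18, 30, 50, 57, 16, 53, 62, 77, 23, 12, 20, 7, 38, 37, 9, 15, 25, 68, 8, 66, 31, 78, 51, 6, 10, 43, 19, 58, 44, 47, 52, 34, 4, 33, 55, 39, 65, 3, 5, 61, 49, 29, 22, 63, 26, 17, 2, 56, 67, 59, 72, 41, 42, 70, 64, 54, 11, 71, 13, 48, 1]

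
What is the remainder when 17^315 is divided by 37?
Using Fermat: 17^{36} ≡ 1 mod 37. 315 ≡ 27 mod 36. So 17^{315} ≡ 17^{27} ≡ 31 mod 37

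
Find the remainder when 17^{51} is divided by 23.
By Fermat: 17^{22} ≡ 1 mod 23. 51 = 2×22 + 7. So 17^{51} ≡ 17^{7} ≡ 20 mod 23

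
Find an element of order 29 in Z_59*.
3 has order 29 mod 59 since 3^{29} ≡ 1 mod 59 and no smaller power works.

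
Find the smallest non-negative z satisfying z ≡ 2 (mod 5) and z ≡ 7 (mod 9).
M = 5 × 9 = 45. M₁ = 9, y₁ ≡ 4 (mod 5). M₂ = 5, y₂ ≡ 2 (mod 9). z = 2×9×4 + 7×5×2 ≡ 7 (mod 45)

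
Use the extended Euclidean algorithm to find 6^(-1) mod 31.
Extended GCD: 6(-5) + 31(1) = 1. So 6^(-1) ≡ -5 ≡ 26 mod 31. Verify: 6 × 26 = 156 ≡ 1 mod 31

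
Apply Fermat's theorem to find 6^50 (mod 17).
By Fermat: 6^{16} ≡ 1 (mod 17). 50 = 3×16 + 2. So 6^{50} ≡ 6^{2} ≡ 2 (mod 17)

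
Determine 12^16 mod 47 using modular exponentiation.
By repeated squaring (mod 47): 12^{1}≡12, 12^{2}≡3, 12^{4}≡9, 12^{8}≡34, 12^{16}≡28. So 12^{16} ≡ 28 (mod 47)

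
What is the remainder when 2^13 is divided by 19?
By repeated squaring (mod 19): 2^{1}≡2, 2^{2}≡4, 2^{4}≡16, 2^{8}≡9. Then 2^{13} = 2^{8+4+1} ≡ 9 × 16 × 2 ≡ 3 (mod 19)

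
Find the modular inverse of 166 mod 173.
Since 173 is prime, by Fermat 166^(-1) ≡ 166^{171} ≡ 74 (mod 173). Verify: 166 × 74 = 12284 ≡ 1 (mod 173)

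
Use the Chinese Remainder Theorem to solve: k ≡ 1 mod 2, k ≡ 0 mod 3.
M = 2 × 3 = 6. M₁ = 3, y₁ ≡ 1 mod 2. M₂ = 2, y₂ ≡ 2 mod 3. k = 1×3×1 + 0×2×2 ≡ 3 mod 6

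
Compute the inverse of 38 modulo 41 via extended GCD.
Extended GCD: 38(-14) + 41(13) = 1. So 38^(-1) ≡ -14 ≡ 27 mod 41. Verify: 38 × 27 = 1026 ≡ 1 mod 41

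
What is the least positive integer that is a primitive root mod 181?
g = 2. Powers: [2, 4, 8, 16, 32, 64, 128, 75, 150, ...] generates all 180 non-zero residues.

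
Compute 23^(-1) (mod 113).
Since 113 is prime, by Fermat 23^(-1) ≡ 23^{111} ≡ 59 (mod 113). Verify: 23 × 59 = 1357 ≡ 1 (mod 113)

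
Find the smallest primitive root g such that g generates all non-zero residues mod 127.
g = 3. For each prime q|126: 3^{63}≡126, 3^{42}≡107, 3^{18}≡4, none ≡ 1, so ord_127(3) = 126 and 3 is a primitive root.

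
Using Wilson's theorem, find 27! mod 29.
(28)! = (27)! × (28) ≡ -1 (mod 29). So (27)! ≡ -1 × (28)^(-1) ≡ (-1)×(-1) = 1 (mod 29)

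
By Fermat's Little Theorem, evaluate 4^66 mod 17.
By Fermat: 4^{16} ≡ 1 (mod 17). 66 = 4×16 + 2. So 4^{66} ≡ 4^{2} ≡ 16 (mod 17)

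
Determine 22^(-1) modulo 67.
Since 67 is prime, by Fermat 22^(-1) ≡ 22^{65} ≡ 64 (mod 67). Verify: 22 × 64 = 1408 ≡ 1 (mod 67)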